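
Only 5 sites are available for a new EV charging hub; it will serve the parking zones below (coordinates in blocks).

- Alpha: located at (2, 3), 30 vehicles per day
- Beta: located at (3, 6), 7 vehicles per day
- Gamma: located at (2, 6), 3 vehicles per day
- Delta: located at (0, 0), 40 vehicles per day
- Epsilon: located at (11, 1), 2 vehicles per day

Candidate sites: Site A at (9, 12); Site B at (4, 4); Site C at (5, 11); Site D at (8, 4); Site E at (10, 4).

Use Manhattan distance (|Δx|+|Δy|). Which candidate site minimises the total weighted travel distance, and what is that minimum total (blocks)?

Site B, total 463 blocks

Total weighted distance at each candidate:
  Site A (9, 12): total = 1469
  Site B (4, 4): total = 463
  Site C (5, 11): total = 1075
  Site D (8, 4): total = 775
  Site E (10, 4): total = 931
Minimum is at Site B with total 463 blocks.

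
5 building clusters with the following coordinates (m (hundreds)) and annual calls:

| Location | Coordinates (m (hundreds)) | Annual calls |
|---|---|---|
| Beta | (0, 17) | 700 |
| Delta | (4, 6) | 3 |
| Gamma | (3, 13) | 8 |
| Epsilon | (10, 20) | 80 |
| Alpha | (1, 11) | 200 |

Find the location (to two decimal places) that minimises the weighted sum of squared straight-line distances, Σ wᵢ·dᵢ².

The minimiser of Σwᵢ‖p−pᵢ‖² is the weighted centroid p* = (Σwᵢpᵢ)/(Σwᵢ).
Σwᵢ = 991.
Σwᵢxᵢ = 700·0 + 3·4 + 8·3 + 80·10 + 200·1 = 1036.
Σwᵢyᵢ = 700·17 + 3·6 + 8·13 + 80·20 + 200·11 = 15822.
x* = 1036/991 = 1.05, y* = 15822/991 = 15.97.

(1.05, 15.97)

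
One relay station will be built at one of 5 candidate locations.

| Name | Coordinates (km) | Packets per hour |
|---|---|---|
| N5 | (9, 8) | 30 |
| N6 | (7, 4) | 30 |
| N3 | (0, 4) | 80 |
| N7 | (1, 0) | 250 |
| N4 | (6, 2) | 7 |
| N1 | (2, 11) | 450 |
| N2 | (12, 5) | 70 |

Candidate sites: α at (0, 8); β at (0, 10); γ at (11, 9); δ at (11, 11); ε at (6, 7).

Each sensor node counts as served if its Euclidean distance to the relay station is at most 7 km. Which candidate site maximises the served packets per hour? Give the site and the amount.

ε, covering 667

Coverage radius r = 7 km; a point is covered iff (Δx)²+(Δy)² ≤ 7² = 49.
  α (0, 8): covers {N3, N1} → 530
  β (0, 10): covers {N3, N1} → 530
  γ (11, 9): covers {N5, N6, N2} → 130
  δ (11, 11): covers {N5, N2} → 100
  ε (6, 7): covers {N5, N6, N3, N4, N1, N2} → 667
Maximum coverage at ε: 667 packets per hour.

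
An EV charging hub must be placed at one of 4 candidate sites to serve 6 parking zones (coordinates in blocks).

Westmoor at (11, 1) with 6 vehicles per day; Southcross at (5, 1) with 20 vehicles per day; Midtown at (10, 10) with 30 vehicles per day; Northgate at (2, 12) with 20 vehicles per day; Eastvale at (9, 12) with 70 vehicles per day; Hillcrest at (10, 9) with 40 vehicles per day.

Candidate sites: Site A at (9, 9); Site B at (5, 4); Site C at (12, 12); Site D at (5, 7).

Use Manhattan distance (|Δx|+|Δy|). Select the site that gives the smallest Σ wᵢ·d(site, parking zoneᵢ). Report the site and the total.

Total weighted distance at each candidate:
  Site A (9, 9): total = 810
  Site B (5, 4): total = 1904
  Site C (12, 12): total = 1162
  Site D (5, 7): total = 1502
Minimum is at Site A with total 810 blocks.

Site A, total 810 blocks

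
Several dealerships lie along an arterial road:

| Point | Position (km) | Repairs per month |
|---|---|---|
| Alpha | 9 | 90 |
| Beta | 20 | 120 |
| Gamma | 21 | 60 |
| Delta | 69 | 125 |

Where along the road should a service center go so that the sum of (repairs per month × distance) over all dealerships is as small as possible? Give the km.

x = 20

For a sum of weighted absolute distances on a line, the optimum is the weighted median (not the mean). Total weight W = 395; half-weight = 197.5.
Sort by position and accumulate weight:
  km 9 (Alpha, w=90) → cum 90
  km 20 (Beta, w=120) → cum 210  ≥ 197.5 → median here
  km 21 (Gamma, w=60) → cum 270
  km 69 (Delta, w=125) → cum 395
Optimal location: km 20.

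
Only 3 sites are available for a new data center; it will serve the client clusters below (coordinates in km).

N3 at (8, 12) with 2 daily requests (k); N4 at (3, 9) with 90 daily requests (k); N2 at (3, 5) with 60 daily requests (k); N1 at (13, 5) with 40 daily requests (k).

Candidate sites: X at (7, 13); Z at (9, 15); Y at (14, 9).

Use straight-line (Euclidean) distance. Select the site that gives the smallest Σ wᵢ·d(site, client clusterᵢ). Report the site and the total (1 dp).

X, total 1448.6 km

Total weighted distance at each candidate:
  X (7, 13): total = 1448.6
  Z (9, 15): total = 1900.5
  Y (14, 9): total = 1870.6
Minimum is at X with total 1448.6 km.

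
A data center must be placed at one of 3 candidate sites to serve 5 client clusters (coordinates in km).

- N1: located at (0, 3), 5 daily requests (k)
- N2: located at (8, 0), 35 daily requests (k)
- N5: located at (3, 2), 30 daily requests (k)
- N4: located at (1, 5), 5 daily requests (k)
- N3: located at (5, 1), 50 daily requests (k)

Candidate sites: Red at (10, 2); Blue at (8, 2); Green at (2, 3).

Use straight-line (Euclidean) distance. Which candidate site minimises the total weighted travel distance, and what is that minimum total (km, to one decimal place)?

Total weighted distance at each candidate:
  Red (10, 2): total = 661.6
  Blue (8, 2): total = 456.5
  Green (2, 3): total = 478.7
Minimum is at Blue with total 456.5 km.

Blue, total 456.5 km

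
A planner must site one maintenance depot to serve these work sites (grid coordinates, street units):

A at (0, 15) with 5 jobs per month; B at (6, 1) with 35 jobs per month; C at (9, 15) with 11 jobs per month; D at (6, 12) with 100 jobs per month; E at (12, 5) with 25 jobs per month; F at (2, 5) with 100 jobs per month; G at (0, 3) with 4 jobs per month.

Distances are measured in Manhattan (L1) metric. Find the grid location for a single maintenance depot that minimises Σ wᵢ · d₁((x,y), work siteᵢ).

(6, 5)

Manhattan distance separates: Σwᵢ(|x−xᵢ|+|y−yᵢ|) = Σwᵢ|x−xᵢ| + Σwᵢ|y−yᵢ|, so x and y are optimised independently as 1-D weighted medians.
Total weight W = 280; half = 140.
x-coordinate, sorted with cumulative weight:
  x=0 (A, w=5) cum 5
  x=0 (G, w=4) cum 9
  x=2 (F, w=100) cum 109
  x=6 (B, w=35) cum 144  ← median
  x=6 (D, w=100) cum 244
  x=9 (C, w=11) cum 255
  x=12 (E, w=25) cum 280
⇒ x* = 6
y-coordinate, sorted with cumulative weight:
  y=1 (B, w=35) cum 35
  y=3 (G, w=4) cum 39
  y=5 (E, w=25) cum 64
  y=5 (F, w=100) cum 164  ← median
  y=12 (D, w=100) cum 264
  y=15 (A, w=5) cum 269
  y=15 (C, w=11) cum 280
⇒ y* = 5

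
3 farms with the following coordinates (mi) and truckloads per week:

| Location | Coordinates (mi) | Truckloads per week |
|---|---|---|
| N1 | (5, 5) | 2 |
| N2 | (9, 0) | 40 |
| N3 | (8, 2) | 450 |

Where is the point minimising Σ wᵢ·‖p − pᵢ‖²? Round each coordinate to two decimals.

The minimiser of Σwᵢ‖p−pᵢ‖² is the weighted centroid p* = (Σwᵢpᵢ)/(Σwᵢ).
Σwᵢ = 492.
Σwᵢxᵢ = 2·5 + 40·9 + 450·8 = 3970.
Σwᵢyᵢ = 2·5 + 40·0 + 450·2 = 910.
x* = 3970/492 = 8.07, y* = 910/492 = 1.85.

(8.07, 1.85)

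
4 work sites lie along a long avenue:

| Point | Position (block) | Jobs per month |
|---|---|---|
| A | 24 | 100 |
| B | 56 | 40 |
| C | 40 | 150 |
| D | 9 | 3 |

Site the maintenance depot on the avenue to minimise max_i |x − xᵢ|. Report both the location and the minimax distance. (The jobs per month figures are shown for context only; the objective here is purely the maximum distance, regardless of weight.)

location 32.5, max distance 23.5

The 1-center on a line is the midpoint of the two extreme points: leftmost at 9, rightmost at 56.
Optimal location = (9 + 56)/2 = 32.5; maximum distance = (56 − 9)/2 = 23.5.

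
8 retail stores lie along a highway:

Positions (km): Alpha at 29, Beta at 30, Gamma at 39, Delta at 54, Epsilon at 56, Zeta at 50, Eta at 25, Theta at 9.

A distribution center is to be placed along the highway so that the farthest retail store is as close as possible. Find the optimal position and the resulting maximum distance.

The 1-center on a line is the midpoint of the two extreme points: leftmost at 9, rightmost at 56.
Optimal location = (9 + 56)/2 = 32.5; maximum distance = (56 − 9)/2 = 23.5.

location 32.5, max distance 23.5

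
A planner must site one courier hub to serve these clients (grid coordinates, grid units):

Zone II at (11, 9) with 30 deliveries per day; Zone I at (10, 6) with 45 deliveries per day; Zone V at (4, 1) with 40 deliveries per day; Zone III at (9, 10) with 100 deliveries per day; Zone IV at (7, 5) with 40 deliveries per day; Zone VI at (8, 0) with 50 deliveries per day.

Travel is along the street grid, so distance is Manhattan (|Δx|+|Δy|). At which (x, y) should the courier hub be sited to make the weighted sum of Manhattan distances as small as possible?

Manhattan distance separates: Σwᵢ(|x−xᵢ|+|y−yᵢ|) = Σwᵢ|x−xᵢ| + Σwᵢ|y−yᵢ|, so x and y are optimised independently as 1-D weighted medians.
Total weight W = 305; half = 152.5.
x-coordinate, sorted with cumulative weight:
  x=4 (Zone V, w=40) cum 40
  x=7 (Zone IV, w=40) cum 80
  x=8 (Zone VI, w=50) cum 130
  x=9 (Zone III, w=100) cum 230  ← median
  x=10 (Zone I, w=45) cum 275
  x=11 (Zone II, w=30) cum 305
⇒ x* = 9
y-coordinate, sorted with cumulative weight:
  y=0 (Zone VI, w=50) cum 50
  y=1 (Zone V, w=40) cum 90
  y=5 (Zone IV, w=40) cum 130
  y=6 (Zone I, w=45) cum 175  ← median
  y=9 (Zone II, w=30) cum 205
  y=10 (Zone III, w=100) cum 305
⇒ y* = 6

(9, 6)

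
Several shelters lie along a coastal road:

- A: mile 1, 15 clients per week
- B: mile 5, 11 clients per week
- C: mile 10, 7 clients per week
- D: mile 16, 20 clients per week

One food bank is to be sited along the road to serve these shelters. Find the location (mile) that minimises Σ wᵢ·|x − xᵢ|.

For a sum of weighted absolute distances on a line, the optimum is the weighted median (not the mean). Total weight W = 53; half-weight = 26.5.
Sort by position and accumulate weight:
  mile 1 (A, w=15) → cum 15
  mile 5 (B, w=11) → cum 26
  mile 10 (C, w=7) → cum 33  ≥ 26.5 → median here
  mile 16 (D, w=20) → cum 53
Optimal location: mile 10.

x = 10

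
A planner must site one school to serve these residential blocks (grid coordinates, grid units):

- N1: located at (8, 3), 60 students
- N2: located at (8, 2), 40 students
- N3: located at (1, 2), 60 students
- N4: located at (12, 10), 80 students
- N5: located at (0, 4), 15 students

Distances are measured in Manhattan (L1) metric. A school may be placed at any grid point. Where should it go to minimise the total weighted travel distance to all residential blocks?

(8, 3)

Manhattan distance separates: Σwᵢ(|x−xᵢ|+|y−yᵢ|) = Σwᵢ|x−xᵢ| + Σwᵢ|y−yᵢ|, so x and y are optimised independently as 1-D weighted medians.
Total weight W = 255; half = 127.5.
x-coordinate, sorted with cumulative weight:
  x=0 (N5, w=15) cum 15
  x=1 (N3, w=60) cum 75
  x=8 (N1, w=60) cum 135  ← median
  x=8 (N2, w=40) cum 175
  x=12 (N4, w=80) cum 255
⇒ x* = 8
y-coordinate, sorted with cumulative weight:
  y=2 (N2, w=40) cum 40
  y=2 (N3, w=60) cum 100
  y=3 (N1, w=60) cum 160  ← median
  y=4 (N5, w=15) cum 175
  y=10 (N4, w=80) cum 255
⇒ y* = 3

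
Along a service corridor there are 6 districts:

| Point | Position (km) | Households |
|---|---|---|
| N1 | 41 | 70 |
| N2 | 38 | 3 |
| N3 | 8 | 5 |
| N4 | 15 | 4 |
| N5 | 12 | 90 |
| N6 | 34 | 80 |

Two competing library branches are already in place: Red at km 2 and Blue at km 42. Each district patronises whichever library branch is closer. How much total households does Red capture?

The indifferent point is the midpoint (2+42)/2 = 22; districts left of it (closer to Red at 2) go to Red, those right go to Blue.
  N3 at 8 (w=5) → Red
  N5 at 12 (w=90) → Red
  N4 at 15 (w=4) → Red
  N6 at 34 (w=80) → Blue
  N2 at 38 (w=3) → Blue
  N1 at 41 (w=70) → Blue
Red captures 99; Blue captures 153.

99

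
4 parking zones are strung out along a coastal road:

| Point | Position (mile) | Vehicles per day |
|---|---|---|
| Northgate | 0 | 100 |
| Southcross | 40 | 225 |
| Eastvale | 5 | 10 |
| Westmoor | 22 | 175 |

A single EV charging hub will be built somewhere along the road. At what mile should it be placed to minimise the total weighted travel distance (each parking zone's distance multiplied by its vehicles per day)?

For a sum of weighted absolute distances on a line, the optimum is the weighted median (not the mean). Total weight W = 510; half-weight = 255.
Sort by position and accumulate weight:
  mile 0 (Northgate, w=100) → cum 100
  mile 5 (Eastvale, w=10) → cum 110
  mile 22 (Westmoor, w=175) → cum 285  ≥ 255 → median here
  mile 40 (Southcross, w=225) → cum 510
Optimal location: mile 22.

x = 22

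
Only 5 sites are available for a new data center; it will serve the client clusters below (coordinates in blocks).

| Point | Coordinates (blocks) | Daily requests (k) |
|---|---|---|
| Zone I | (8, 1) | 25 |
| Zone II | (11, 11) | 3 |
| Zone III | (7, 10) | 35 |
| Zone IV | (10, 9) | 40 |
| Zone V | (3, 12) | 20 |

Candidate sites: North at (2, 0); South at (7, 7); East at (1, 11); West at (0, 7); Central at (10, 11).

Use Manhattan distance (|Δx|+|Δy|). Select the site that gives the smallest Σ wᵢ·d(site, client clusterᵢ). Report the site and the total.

Central, total 683 blocks

Total weighted distance at each candidate:
  North (2, 0): total = 1700
  South (7, 7): total = 684
  East (1, 11): total = 1200
  West (0, 7): total = 1385
  Central (10, 11): total = 683
Minimum is at Central with total 683 blocks.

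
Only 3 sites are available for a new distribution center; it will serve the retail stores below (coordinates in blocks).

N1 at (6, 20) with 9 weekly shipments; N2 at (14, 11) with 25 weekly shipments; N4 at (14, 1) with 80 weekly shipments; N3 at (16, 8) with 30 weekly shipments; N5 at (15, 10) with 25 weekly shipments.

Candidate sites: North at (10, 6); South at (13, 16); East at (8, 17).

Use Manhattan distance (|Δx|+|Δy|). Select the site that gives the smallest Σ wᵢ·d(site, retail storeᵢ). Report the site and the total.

Total weighted distance at each candidate:
  North (10, 6): total = 1572
  South (13, 16): total = 2059
  East (8, 17): total = 2965
Minimum is at North with total 1572 blocks.

North, total 1572 blocks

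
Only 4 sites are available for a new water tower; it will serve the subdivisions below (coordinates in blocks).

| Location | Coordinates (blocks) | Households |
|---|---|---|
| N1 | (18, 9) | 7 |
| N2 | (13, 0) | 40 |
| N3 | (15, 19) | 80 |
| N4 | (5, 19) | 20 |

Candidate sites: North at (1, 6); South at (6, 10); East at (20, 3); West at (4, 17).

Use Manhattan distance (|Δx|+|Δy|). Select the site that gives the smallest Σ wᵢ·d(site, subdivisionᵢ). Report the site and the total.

Total weighted distance at each candidate:
  North (1, 6): total = 3360
  South (6, 10): total = 2411
  East (20, 3): total = 2756
  West (4, 17): total = 2294
Minimum is at West with total 2294 blocks.

West, total 2294 blocks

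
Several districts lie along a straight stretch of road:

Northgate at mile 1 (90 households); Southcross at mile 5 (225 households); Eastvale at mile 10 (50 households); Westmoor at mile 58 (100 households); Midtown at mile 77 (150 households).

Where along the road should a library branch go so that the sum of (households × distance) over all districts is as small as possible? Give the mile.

x = 5

For a sum of weighted absolute distances on a line, the optimum is the weighted median (not the mean). Total weight W = 615; half-weight = 307.5.
Sort by position and accumulate weight:
  mile 1 (Northgate, w=90) → cum 90
  mile 5 (Southcross, w=225) → cum 315  ≥ 307.5 → median here
  mile 10 (Eastvale, w=50) → cum 365
  mile 58 (Westmoor, w=100) → cum 465
  mile 77 (Midtown, w=150) → cum 615
Optimal location: mile 5.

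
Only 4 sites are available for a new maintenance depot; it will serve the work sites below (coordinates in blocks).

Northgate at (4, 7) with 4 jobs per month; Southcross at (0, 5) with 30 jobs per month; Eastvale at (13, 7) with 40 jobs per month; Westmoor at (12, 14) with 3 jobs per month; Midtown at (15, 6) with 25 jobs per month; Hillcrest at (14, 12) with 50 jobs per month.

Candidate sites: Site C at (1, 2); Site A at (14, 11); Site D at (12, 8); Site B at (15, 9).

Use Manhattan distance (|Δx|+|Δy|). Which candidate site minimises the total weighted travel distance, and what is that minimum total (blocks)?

Total weighted distance at each candidate:
  Site C (1, 2): total = 2501
  Site A (14, 11): total = 1071
  Site D (12, 8): total = 1009
  Site B (15, 9): total = 1081
Minimum is at Site D with total 1009 blocks.

Site D, total 1009 blocks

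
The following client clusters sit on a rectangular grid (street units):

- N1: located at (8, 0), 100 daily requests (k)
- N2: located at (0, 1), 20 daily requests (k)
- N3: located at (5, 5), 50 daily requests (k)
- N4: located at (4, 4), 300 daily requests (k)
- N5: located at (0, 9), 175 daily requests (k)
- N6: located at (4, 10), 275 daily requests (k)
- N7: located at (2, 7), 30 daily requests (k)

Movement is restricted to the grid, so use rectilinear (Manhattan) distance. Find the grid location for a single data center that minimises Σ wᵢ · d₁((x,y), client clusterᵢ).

Manhattan distance separates: Σwᵢ(|x−xᵢ|+|y−yᵢ|) = Σwᵢ|x−xᵢ| + Σwᵢ|y−yᵢ|, so x and y are optimised independently as 1-D weighted medians.
Total weight W = 950; half = 475.
x-coordinate, sorted with cumulative weight:
  x=0 (N2, w=20) cum 20
  x=0 (N5, w=175) cum 195
  x=2 (N7, w=30) cum 225
  x=4 (N4, w=300) cum 525  ← median
  x=4 (N6, w=275) cum 800
  x=5 (N3, w=50) cum 850
  x=8 (N1, w=100) cum 950
⇒ x* = 4
y-coordinate, sorted with cumulative weight:
  y=0 (N1, w=100) cum 100
  y=1 (N2, w=20) cum 120
  y=4 (N4, w=300) cum 420
  y=5 (N3, w=50) cum 470
  y=7 (N7, w=30) cum 500  ← median
  y=9 (N5, w=175) cum 675
  y=10 (N6, w=275) cum 950
⇒ y* = 7

(4, 7)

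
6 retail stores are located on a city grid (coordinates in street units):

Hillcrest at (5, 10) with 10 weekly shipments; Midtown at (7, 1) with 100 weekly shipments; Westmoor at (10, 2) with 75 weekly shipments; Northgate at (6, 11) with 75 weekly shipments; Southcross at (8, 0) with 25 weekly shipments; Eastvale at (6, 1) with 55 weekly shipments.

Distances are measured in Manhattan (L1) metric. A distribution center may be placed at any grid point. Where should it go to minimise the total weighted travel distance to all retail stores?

Manhattan distance separates: Σwᵢ(|x−xᵢ|+|y−yᵢ|) = Σwᵢ|x−xᵢ| + Σwᵢ|y−yᵢ|, so x and y are optimised independently as 1-D weighted medians.
Total weight W = 340; half = 170.
x-coordinate, sorted with cumulative weight:
  x=5 (Hillcrest, w=10) cum 10
  x=6 (Northgate, w=75) cum 85
  x=6 (Eastvale, w=55) cum 140
  x=7 (Midtown, w=100) cum 240  ← median
  x=8 (Southcross, w=25) cum 265
  x=10 (Westmoor, w=75) cum 340
⇒ x* = 7
y-coordinate, sorted with cumulative weight:
  y=0 (Southcross, w=25) cum 25
  y=1 (Midtown, w=100) cum 125
  y=1 (Eastvale, w=55) cum 180  ← median
  y=2 (Westmoor, w=75) cum 255
  y=10 (Hillcrest, w=10) cum 265
  y=11 (Northgate, w=75) cum 340
⇒ y* = 1

(7, 1)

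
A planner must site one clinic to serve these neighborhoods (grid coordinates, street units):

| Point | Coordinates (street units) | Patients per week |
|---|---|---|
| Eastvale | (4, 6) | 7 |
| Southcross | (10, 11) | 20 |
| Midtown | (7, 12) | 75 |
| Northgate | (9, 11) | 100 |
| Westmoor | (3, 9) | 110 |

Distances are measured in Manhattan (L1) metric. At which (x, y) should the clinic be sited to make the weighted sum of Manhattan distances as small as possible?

Manhattan distance separates: Σwᵢ(|x−xᵢ|+|y−yᵢ|) = Σwᵢ|x−xᵢ| + Σwᵢ|y−yᵢ|, so x and y are optimised independently as 1-D weighted medians.
Total weight W = 312; half = 156.
x-coordinate, sorted with cumulative weight:
  x=3 (Westmoor, w=110) cum 110
  x=4 (Eastvale, w=7) cum 117
  x=7 (Midtown, w=75) cum 192  ← median
  x=9 (Northgate, w=100) cum 292
  x=10 (Southcross, w=20) cum 312
⇒ x* = 7
y-coordinate, sorted with cumulative weight:
  y=6 (Eastvale, w=7) cum 7
  y=9 (Westmoor, w=110) cum 117
  y=11 (Southcross, w=20) cum 137
  y=11 (Northgate, w=100) cum 237  ← median
  y=12 (Midtown, w=75) cum 312
⇒ y* = 11

(7, 11)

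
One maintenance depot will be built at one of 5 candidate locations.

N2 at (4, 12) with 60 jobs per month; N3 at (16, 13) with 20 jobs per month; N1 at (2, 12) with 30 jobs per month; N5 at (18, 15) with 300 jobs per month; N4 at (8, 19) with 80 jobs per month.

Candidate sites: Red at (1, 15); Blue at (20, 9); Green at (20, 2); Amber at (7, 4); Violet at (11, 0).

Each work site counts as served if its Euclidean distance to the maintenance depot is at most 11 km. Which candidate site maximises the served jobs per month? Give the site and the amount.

Blue, covering 320

Coverage radius r = 11 km; a point is covered iff (Δx)²+(Δy)² ≤ 11² = 121.
  Red (1, 15): covers {N2, N1, N4} → 170
  Blue (20, 9): covers {N3, N5} → 320
  Green (20, 2): covers {none} → 0
  Amber (7, 4): covers {N2, N1} → 90
  Violet (11, 0): covers {none} → 0
Maximum coverage at Blue: 320 jobs per month.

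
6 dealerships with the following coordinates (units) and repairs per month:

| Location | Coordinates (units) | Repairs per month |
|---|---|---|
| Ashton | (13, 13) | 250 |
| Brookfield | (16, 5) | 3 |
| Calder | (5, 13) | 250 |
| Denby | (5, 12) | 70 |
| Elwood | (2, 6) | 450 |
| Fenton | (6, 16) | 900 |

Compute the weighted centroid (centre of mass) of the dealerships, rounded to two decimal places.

The minimiser of Σwᵢ‖p−pᵢ‖² is the weighted centroid p* = (Σwᵢpᵢ)/(Σwᵢ).
Σwᵢ = 1923.
Σwᵢxᵢ = 250·13 + 3·16 + 250·5 + 70·5 + 450·2 + 900·6 = 11198.
Σwᵢyᵢ = 250·13 + 3·5 + 250·13 + 70·12 + 450·6 + 900·16 = 24455.
x* = 11198/1923 = 5.82, y* = 24455/1923 = 12.72.

(5.82, 12.72)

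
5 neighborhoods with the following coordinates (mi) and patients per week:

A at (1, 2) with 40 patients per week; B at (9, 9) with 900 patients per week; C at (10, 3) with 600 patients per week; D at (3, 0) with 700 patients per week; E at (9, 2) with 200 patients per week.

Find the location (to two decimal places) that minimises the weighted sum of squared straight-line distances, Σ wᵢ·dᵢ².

The minimiser of Σwᵢ‖p−pᵢ‖² is the weighted centroid p* = (Σwᵢpᵢ)/(Σwᵢ).
Σwᵢ = 2440.
Σwᵢxᵢ = 40·1 + 900·9 + 600·10 + 700·3 + 200·9 = 18040.
Σwᵢyᵢ = 40·2 + 900·9 + 600·3 + 700·0 + 200·2 = 10380.
x* = 18040/2440 = 7.39, y* = 10380/2440 = 4.25.

(7.39, 4.25)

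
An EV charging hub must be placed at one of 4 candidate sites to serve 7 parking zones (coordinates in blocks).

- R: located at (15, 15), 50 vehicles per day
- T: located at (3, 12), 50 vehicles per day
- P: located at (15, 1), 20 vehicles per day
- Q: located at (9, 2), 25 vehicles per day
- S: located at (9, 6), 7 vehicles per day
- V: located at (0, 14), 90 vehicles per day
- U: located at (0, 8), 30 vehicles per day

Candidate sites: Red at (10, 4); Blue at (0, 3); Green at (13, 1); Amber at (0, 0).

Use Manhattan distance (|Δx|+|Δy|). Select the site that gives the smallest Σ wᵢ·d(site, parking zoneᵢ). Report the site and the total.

Blue, total 3764 blocks

Total weighted distance at each candidate:
  Red (10, 4): total = 4026
  Blue (0, 3): total = 3764
  Green (13, 1): total = 5018
  Amber (0, 0): total = 4450
Minimum is at Blue with total 3764 blocks.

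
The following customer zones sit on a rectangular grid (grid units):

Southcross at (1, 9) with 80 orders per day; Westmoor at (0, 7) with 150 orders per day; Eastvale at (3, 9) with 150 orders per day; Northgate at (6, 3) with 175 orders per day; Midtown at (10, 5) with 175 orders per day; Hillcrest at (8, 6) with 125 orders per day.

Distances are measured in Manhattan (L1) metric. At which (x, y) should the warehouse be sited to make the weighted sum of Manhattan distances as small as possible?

Manhattan distance separates: Σwᵢ(|x−xᵢ|+|y−yᵢ|) = Σwᵢ|x−xᵢ| + Σwᵢ|y−yᵢ|, so x and y are optimised independently as 1-D weighted medians.
Total weight W = 855; half = 427.5.
x-coordinate, sorted with cumulative weight:
  x=0 (Westmoor, w=150) cum 150
  x=1 (Southcross, w=80) cum 230
  x=3 (Eastvale, w=150) cum 380
  x=6 (Northgate, w=175) cum 555  ← median
  x=8 (Hillcrest, w=125) cum 680
  x=10 (Midtown, w=175) cum 855
⇒ x* = 6
y-coordinate, sorted with cumulative weight:
  y=3 (Northgate, w=175) cum 175
  y=5 (Midtown, w=175) cum 350
  y=6 (Hillcrest, w=125) cum 475  ← median
  y=7 (Westmoor, w=150) cum 625
  y=9 (Southcross, w=80) cum 705
  y=9 (Eastvale, w=150) cum 855
⇒ y* = 6

(6, 6)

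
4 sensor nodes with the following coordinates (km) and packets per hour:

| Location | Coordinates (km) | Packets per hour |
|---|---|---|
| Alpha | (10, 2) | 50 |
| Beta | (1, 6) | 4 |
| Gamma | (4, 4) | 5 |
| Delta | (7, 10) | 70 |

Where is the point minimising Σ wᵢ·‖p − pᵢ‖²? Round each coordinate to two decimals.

(7.86, 6.54)

The minimiser of Σwᵢ‖p−pᵢ‖² is the weighted centroid p* = (Σwᵢpᵢ)/(Σwᵢ).
Σwᵢ = 129.
Σwᵢxᵢ = 50·10 + 4·1 + 5·4 + 70·7 = 1014.
Σwᵢyᵢ = 50·2 + 4·6 + 5·4 + 70·10 = 844.
x* = 1014/129 = 7.86, y* = 844/129 = 6.54.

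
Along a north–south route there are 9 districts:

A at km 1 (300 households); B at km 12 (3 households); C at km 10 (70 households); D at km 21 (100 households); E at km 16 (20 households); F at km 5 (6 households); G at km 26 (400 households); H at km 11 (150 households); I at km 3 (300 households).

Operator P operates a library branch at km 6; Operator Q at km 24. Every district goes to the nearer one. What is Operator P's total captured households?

The indifferent point is the midpoint (6+24)/2 = 15; districts left of it (closer to Operator P at 6) go to Operator P, those right go to Operator Q.
  A at 1 (w=300) → Operator P
  I at 3 (w=300) → Operator P
  F at 5 (w=6) → Operator P
  C at 10 (w=70) → Operator P
  H at 11 (w=150) → Operator P
  B at 12 (w=3) → Operator P
  E at 16 (w=20) → Operator Q
  D at 21 (w=100) → Operator Q
  G at 26 (w=400) → Operator Q
Operator P captures 829; Operator Q captures 520.

829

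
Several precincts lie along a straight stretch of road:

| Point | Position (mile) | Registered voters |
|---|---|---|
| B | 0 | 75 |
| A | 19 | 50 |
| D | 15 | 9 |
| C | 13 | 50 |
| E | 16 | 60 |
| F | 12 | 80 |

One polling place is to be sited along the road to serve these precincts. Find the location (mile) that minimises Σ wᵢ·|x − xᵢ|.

x = 13

For a sum of weighted absolute distances on a line, the optimum is the weighted median (not the mean). Total weight W = 324; half-weight = 162.
Sort by position and accumulate weight:
  mile 0 (B, w=75) → cum 75
  mile 12 (F, w=80) → cum 155
  mile 13 (C, w=50) → cum 205  ≥ 162 → median here
  mile 15 (D, w=9) → cum 214
  mile 16 (E, w=60) → cum 274
  mile 19 (A, w=50) → cum 324
Optimal location: mile 13.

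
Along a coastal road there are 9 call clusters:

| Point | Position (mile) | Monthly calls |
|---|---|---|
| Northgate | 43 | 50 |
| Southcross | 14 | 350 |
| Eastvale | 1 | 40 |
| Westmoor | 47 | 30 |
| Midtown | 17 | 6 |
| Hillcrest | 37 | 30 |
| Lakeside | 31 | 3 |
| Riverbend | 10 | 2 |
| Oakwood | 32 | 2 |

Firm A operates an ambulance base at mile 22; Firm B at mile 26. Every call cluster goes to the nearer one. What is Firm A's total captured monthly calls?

The indifferent point is the midpoint (22+26)/2 = 24; call clusters left of it (closer to Firm A at 22) go to Firm A, those right go to Firm B.
  Eastvale at 1 (w=40) → Firm A
  Riverbend at 10 (w=2) → Firm A
  Southcross at 14 (w=350) → Firm A
  Midtown at 17 (w=6) → Firm A
  Lakeside at 31 (w=3) → Firm B
  Oakwood at 32 (w=2) → Firm B
  Hillcrest at 37 (w=30) → Firm B
  Northgate at 43 (w=50) → Firm B
  Westmoor at 47 (w=30) → Firm B
Firm A captures 398; Firm B captures 115.

398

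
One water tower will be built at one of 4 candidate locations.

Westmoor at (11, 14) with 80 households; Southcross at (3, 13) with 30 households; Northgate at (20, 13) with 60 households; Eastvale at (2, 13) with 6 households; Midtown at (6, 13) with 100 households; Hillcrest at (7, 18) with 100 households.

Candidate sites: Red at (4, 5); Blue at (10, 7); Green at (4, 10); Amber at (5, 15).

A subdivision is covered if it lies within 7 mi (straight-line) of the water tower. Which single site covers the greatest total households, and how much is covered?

Amber, covering 316

Coverage radius r = 7 mi; a point is covered iff (Δx)²+(Δy)² ≤ 7² = 49.
  Red (4, 5): covers {none} → 0
  Blue (10, 7): covers {none} → 0
  Green (4, 10): covers {Southcross, Eastvale, Midtown} → 136
  Amber (5, 15): covers {Westmoor, Southcross, Eastvale, Midtown, Hillcrest} → 316
Maximum coverage at Amber: 316 households.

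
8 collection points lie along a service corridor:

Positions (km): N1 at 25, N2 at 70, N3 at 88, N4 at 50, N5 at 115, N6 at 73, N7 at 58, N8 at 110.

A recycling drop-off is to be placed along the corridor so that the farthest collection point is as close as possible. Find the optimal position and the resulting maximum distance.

location 70, max distance 45

The 1-center on a line is the midpoint of the two extreme points: leftmost at 25, rightmost at 115.
Optimal location = (25 + 115)/2 = 70; maximum distance = (115 − 25)/2 = 45.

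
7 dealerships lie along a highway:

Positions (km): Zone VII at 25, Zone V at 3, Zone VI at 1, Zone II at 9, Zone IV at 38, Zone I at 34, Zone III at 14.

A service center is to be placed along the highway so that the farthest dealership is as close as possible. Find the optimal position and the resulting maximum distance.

location 19.5, max distance 18.5

The 1-center on a line is the midpoint of the two extreme points: leftmost at 1, rightmost at 38.
Optimal location = (1 + 38)/2 = 19.5; maximum distance = (38 − 1)/2 = 18.5.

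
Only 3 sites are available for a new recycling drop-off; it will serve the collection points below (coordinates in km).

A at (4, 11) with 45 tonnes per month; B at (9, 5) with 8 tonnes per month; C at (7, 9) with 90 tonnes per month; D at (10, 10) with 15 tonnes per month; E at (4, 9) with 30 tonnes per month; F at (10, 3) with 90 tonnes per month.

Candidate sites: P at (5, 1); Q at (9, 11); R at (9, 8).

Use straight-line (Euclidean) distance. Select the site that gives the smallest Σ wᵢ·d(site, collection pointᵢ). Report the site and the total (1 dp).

Total weighted distance at each candidate:
  P (5, 1): total = 2120.6
  Q (9, 11): total = 1435.9
  R (9, 8): total = 1133.1
Minimum is at R with total 1133.1 km.

R, total 1133.1 km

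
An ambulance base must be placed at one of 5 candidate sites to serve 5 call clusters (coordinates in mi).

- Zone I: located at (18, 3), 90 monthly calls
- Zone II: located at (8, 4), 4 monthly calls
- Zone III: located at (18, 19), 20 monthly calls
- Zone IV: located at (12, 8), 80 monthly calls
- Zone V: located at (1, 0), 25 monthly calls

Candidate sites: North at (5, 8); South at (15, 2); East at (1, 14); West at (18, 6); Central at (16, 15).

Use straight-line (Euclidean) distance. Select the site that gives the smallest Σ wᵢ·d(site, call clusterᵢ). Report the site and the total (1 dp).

West, total 1527.5 mi

Total weighted distance at each candidate:
  North (5, 8): total = 2397.7
  South (15, 2): total = 1549.2
  East (1, 14): total = 3578.0
  West (18, 6): total = 1527.5
  Central (16, 15): total = 2414.1
Minimum is at West with total 1527.5 mi.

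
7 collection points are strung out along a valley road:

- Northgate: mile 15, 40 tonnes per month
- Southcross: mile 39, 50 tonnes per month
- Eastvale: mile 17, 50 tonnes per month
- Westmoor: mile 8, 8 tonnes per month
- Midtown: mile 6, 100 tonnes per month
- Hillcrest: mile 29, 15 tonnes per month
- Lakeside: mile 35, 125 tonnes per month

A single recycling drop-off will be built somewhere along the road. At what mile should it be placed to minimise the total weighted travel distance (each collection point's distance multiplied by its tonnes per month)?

x = 17

For a sum of weighted absolute distances on a line, the optimum is the weighted median (not the mean). Total weight W = 388; half-weight = 194.
Sort by position and accumulate weight:
  mile 6 (Midtown, w=100) → cum 100
  mile 8 (Westmoor, w=8) → cum 108
  mile 15 (Northgate, w=40) → cum 148
  mile 17 (Eastvale, w=50) → cum 198  ≥ 194 → median here
  mile 29 (Hillcrest, w=15) → cum 213
  mile 35 (Lakeside, w=125) → cum 338
  mile 39 (Southcross, w=50) → cum 388
Optimal location: mile 17.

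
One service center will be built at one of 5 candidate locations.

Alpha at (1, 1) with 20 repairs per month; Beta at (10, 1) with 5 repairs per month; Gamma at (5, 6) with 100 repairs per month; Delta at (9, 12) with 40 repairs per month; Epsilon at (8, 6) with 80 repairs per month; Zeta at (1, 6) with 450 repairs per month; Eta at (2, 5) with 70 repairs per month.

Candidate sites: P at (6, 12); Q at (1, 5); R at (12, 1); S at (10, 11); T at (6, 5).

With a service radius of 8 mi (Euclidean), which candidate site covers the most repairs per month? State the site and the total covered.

Coverage radius r = 8 mi; a point is covered iff (Δx)²+(Δy)² ≤ 8² = 64.
  P (6, 12): covers {Gamma, Delta, Epsilon, Zeta} → 670
  Q (1, 5): covers {Alpha, Gamma, Epsilon, Zeta, Eta} → 720
  R (12, 1): covers {Beta, Epsilon} → 85
  S (10, 11): covers {Gamma, Delta, Epsilon} → 220
  T (6, 5): covers {Alpha, Beta, Gamma, Delta, Epsilon, Zeta, Eta} → 765
Maximum coverage at T: 765 repairs per month.

T, covering 765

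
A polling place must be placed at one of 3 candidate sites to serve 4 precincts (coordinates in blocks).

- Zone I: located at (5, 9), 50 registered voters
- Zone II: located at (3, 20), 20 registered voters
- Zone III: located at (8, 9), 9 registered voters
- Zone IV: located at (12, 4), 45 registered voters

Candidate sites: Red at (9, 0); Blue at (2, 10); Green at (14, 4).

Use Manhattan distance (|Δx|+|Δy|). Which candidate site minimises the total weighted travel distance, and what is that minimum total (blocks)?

Blue, total 1203 blocks

Total weighted distance at each candidate:
  Red (9, 0): total = 1575
  Blue (2, 10): total = 1203
  Green (14, 4): total = 1429
Minimum is at Blue with total 1203 blocks.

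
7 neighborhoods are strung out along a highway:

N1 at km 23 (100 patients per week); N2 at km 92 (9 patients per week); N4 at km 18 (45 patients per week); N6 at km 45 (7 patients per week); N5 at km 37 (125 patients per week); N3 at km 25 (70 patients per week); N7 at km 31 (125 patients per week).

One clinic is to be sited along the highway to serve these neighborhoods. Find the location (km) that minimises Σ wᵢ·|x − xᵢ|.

x = 31

For a sum of weighted absolute distances on a line, the optimum is the weighted median (not the mean). Total weight W = 481; half-weight = 240.5.
Sort by position and accumulate weight:
  km 18 (N4, w=45) → cum 45
  km 23 (N1, w=100) → cum 145
  km 25 (N3, w=70) → cum 215
  km 31 (N7, w=125) → cum 340  ≥ 240.5 → median here
  km 37 (N5, w=125) → cum 465
  km 45 (N6, w=7) → cum 472
  km 92 (N2, w=9) → cum 481
Optimal location: km 31.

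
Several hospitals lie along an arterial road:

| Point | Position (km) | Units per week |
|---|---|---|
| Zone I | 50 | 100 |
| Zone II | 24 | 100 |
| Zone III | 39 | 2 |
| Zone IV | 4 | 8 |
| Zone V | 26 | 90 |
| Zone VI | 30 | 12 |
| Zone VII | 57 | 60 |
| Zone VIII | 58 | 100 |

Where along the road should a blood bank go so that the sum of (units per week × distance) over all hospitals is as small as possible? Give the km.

x = 50

For a sum of weighted absolute distances on a line, the optimum is the weighted median (not the mean). Total weight W = 472; half-weight = 236.
Sort by position and accumulate weight:
  km 4 (Zone IV, w=8) → cum 8
  km 24 (Zone II, w=100) → cum 108
  km 26 (Zone V, w=90) → cum 198
  km 30 (Zone VI, w=12) → cum 210
  km 39 (Zone III, w=2) → cum 212
  km 50 (Zone I, w=100) → cum 312  ≥ 236 → median here
  km 57 (Zone VII, w=60) → cum 372
  km 58 (Zone VIII, w=100) → cum 472
Optimal location: km 50.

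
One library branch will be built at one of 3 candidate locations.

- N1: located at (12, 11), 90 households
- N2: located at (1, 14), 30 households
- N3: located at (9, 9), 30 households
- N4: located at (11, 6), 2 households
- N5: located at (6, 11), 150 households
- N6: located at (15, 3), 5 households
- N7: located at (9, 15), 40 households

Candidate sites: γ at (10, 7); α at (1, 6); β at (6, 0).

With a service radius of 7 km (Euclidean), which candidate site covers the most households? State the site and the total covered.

γ, covering 277

Coverage radius r = 7 km; a point is covered iff (Δx)²+(Δy)² ≤ 7² = 49.
  γ (10, 7): covers {N1, N3, N4, N5, N6} → 277
  α (1, 6): covers {none} → 0
  β (6, 0): covers {none} → 0
Maximum coverage at γ: 277 households.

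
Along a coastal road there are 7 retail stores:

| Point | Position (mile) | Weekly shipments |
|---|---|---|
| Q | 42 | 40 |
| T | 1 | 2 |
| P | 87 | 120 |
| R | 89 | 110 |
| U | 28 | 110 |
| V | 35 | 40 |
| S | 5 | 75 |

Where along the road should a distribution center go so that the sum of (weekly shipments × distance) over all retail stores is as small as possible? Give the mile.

For a sum of weighted absolute distances on a line, the optimum is the weighted median (not the mean). Total weight W = 497; half-weight = 248.5.
Sort by position and accumulate weight:
  mile 1 (T, w=2) → cum 2
  mile 5 (S, w=75) → cum 77
  mile 28 (U, w=110) → cum 187
  mile 35 (V, w=40) → cum 227
  mile 42 (Q, w=40) → cum 267  ≥ 248.5 → median here
  mile 87 (P, w=120) → cum 387
  mile 89 (R, w=110) → cum 497
Optimal location: mile 42.

x = 42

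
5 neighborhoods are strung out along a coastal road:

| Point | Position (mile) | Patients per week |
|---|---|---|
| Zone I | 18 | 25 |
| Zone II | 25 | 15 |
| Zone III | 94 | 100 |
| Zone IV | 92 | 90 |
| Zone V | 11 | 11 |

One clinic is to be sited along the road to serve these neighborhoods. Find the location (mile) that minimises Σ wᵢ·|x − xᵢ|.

For a sum of weighted absolute distances on a line, the optimum is the weighted median (not the mean). Total weight W = 241; half-weight = 120.5.
Sort by position and accumulate weight:
  mile 11 (Zone V, w=11) → cum 11
  mile 18 (Zone I, w=25) → cum 36
  mile 25 (Zone II, w=15) → cum 51
  mile 92 (Zone IV, w=90) → cum 141  ≥ 120.5 → median here
  mile 94 (Zone III, w=100) → cum 241
Optimal location: mile 92.

x = 92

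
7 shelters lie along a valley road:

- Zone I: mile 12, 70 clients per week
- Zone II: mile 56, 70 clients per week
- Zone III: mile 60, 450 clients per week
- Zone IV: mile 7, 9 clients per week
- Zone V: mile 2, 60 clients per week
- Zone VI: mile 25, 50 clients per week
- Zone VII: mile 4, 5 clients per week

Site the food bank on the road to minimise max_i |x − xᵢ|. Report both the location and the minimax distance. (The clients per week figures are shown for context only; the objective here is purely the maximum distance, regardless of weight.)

location 31, max distance 29

The 1-center on a line is the midpoint of the two extreme points: leftmost at 2, rightmost at 60.
Optimal location = (2 + 60)/2 = 31; maximum distance = (60 − 2)/2 = 29.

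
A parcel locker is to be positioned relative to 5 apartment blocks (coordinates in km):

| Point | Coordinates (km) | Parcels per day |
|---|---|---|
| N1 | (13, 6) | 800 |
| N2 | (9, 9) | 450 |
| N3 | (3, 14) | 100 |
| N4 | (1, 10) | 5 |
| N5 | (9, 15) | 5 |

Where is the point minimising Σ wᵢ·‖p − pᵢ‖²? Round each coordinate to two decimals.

(10.88, 7.63)

The minimiser of Σwᵢ‖p−pᵢ‖² is the weighted centroid p* = (Σwᵢpᵢ)/(Σwᵢ).
Σwᵢ = 1360.
Σwᵢxᵢ = 800·13 + 450·9 + 100·3 + 5·1 + 5·9 = 14800.
Σwᵢyᵢ = 800·6 + 450·9 + 100·14 + 5·10 + 5·15 = 10375.
x* = 14800/1360 = 10.88, y* = 10375/1360 = 7.63.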